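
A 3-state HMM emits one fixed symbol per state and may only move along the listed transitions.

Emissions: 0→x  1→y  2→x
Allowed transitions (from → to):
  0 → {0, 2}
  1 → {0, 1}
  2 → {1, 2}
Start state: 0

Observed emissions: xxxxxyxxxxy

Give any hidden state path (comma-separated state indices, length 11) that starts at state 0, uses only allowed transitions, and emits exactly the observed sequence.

0,0,0,2,2,1,0,2,2,2,1

  0: obs=x cand={0,2} pick 0 [start]
  1: obs=x cand={0,2} pick 0 [0->0 ok]
  2: obs=x cand={0,2} pick 0 [0->0 ok]
  3: obs=x cand={0,2} pick 2 [0->2 ok]
  4: obs=x cand={0,2} pick 2 [2->2 ok]
  5: obs=y cand={1} pick 1 [2->1 ok]
  6: obs=x cand={0,2} pick 0 [1->0 ok]
  7: obs=x cand={0,2} pick 2 [0->2 ok]
  8: obs=x cand={0,2} pick 2 [2->2 ok]
  9: obs=x cand={0,2} pick 2 [2->2 ok]
  10: obs=y cand={1} pick 1 [2->1 ok]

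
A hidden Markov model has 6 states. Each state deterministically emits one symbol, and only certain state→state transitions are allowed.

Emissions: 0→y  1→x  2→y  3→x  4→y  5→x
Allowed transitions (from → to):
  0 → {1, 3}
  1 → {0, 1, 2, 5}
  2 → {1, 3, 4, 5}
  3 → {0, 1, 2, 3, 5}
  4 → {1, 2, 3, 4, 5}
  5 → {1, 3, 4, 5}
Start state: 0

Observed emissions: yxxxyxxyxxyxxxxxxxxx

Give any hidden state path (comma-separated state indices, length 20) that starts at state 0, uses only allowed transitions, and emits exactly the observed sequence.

0,1,1,1,0,1,1,2,3,5,4,1,5,5,5,3,5,5,3,3

  [0] y  {0,2,4}  => 0  start
  [1] x  {1,3,5}  => 1  0->1 ok
  [2] x  {1,3,5}  => 1  1->1 ok
  [3] x  {1,3,5}  => 1  1->1 ok
  [4] y  {0,2,4}  => 0  1->0 ok
  [5] x  {1,3,5}  => 1  0->1 ok
  [6] x  {1,3,5}  => 1  1->1 ok
  [7] y  {0,2,4}  => 2  1->2 ok
  [8] x  {1,3,5}  => 3  2->3 ok
  [9] x  {1,3,5}  => 5  3->5 ok
  [10] y  {0,2,4}  => 4  5->4 ok
  [11] x  {1,3,5}  => 1  4->1 ok
  [12] x  {1,3,5}  => 5  1->5 ok
  [13] x  {1,3,5}  => 5  5->5 ok
  [14] x  {1,3,5}  => 5  5->5 ok
  [15] x  {1,3,5}  => 3  5->3 ok
  [16] x  {1,3,5}  => 5  3->5 ok
  [17] x  {1,3,5}  => 5  5->5 ok
  [18] x  {1,3,5}  => 3  5->3 ok
  [19] x  {1,3,5}  => 3  3->3 ok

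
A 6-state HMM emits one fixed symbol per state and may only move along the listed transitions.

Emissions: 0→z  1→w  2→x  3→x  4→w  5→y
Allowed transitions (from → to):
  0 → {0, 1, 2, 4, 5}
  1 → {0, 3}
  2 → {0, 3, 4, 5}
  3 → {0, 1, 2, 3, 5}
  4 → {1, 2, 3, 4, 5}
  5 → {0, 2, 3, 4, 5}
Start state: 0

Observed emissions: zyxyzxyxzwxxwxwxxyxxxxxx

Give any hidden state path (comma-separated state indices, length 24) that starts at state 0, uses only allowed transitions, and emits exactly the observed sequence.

  t0 'z' -> {0}, take 0 (start)
  t1 'y' -> {5}, take 5 (0->5 ok)
  t2 'x' -> {2,3}, take 3 (5->3 ok)
  t3 'y' -> {5}, take 5 (3->5 ok)
  t4 'z' -> {0}, take 0 (5->0 ok)
  t5 'x' -> {2,3}, take 2 (0->2 ok)
  t6 'y' -> {5}, take 5 (2->5 ok)
  t7 'x' -> {2,3}, take 2 (5->2 ok)
  t8 'z' -> {0}, take 0 (2->0 ok)
  t9 'w' -> {1,4}, take 4 (0->4 ok)
  t10 'x' -> {2,3}, take 2 (4->2 ok)
  t11 'x' -> {2,3}, take 3 (2->3 ok)
  t12 'w' -> {1,4}, take 1 (3->1 ok)
  t13 'x' -> {2,3}, take 3 (1->3 ok)
  t14 'w' -> {1,4}, take 1 (3->1 ok)
  t15 'x' -> {2,3}, take 3 (1->3 ok)
  t16 'x' -> {2,3}, take 3 (3->3 ok)
  t17 'y' -> {5}, take 5 (3->5 ok)
  t18 'x' -> {2,3}, take 2 (5->2 ok)
  t19 'x' -> {2,3}, take 3 (2->3 ok)
  t20 'x' -> {2,3}, take 3 (3->3 ok)
  t21 'x' -> {2,3}, take 2 (3->2 ok)
  t22 'x' -> {2,3}, take 3 (2->3 ok)
  t23 'x' -> {2,3}, take 3 (3->3 ok)

0,5,3,5,0,2,5,2,0,4,2,3,1,3,1,3,3,5,2,3,3,2,3,3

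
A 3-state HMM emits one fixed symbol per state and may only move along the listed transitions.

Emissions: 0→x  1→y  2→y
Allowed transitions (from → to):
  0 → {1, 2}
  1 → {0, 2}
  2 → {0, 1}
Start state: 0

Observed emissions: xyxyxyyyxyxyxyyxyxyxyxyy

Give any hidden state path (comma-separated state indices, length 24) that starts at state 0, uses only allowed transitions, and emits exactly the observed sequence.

0,1,0,1,0,2,1,2,0,2,0,1,0,1,2,0,2,0,1,0,2,0,1,2

  0: obs=x cand={0} pick 0 [start]
  1: obs=y cand={1,2} pick 1 [0->1 ok]
  2: obs=x cand={0} pick 0 [1->0 ok]
  3: obs=y cand={1,2} pick 1 [0->1 ok]
  4: obs=x cand={0} pick 0 [1->0 ok]
  5: obs=y cand={1,2} pick 2 [0->2 ok]
  6: obs=y cand={1,2} pick 1 [2->1 ok]
  7: obs=y cand={1,2} pick 2 [1->2 ok]
  8: obs=x cand={0} pick 0 [2->0 ok]
  9: obs=y cand={1,2} pick 2 [0->2 ok]
  10: obs=x cand={0} pick 0 [2->0 ok]
  11: obs=y cand={1,2} pick 1 [0->1 ok]
  12: obs=x cand={0} pick 0 [1->0 ok]
  13: obs=y cand={1,2} pick 1 [0->1 ok]
  14: obs=y cand={1,2} pick 2 [1->2 ok]
  15: obs=x cand={0} pick 0 [2->0 ok]
  16: obs=y cand={1,2} pick 2 [0->2 ok]
  17: obs=x cand={0} pick 0 [2->0 ok]
  18: obs=y cand={1,2} pick 1 [0->1 ok]
  19: obs=x cand={0} pick 0 [1->0 ok]
  20: obs=y cand={1,2} pick 2 [0->2 ok]
  21: obs=x cand={0} pick 0 [2->0 ok]
  22: obs=y cand={1,2} pick 1 [0->1 ok]
  23: obs=y cand={1,2} pick 2 [1->2 ok]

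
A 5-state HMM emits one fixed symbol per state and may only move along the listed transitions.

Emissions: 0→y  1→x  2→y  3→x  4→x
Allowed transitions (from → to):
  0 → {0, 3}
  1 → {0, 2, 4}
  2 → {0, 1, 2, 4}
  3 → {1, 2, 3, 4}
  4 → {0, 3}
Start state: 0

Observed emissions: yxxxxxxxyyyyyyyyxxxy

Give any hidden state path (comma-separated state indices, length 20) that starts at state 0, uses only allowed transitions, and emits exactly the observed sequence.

0,3,3,3,4,3,4,3,2,0,0,0,0,0,0,0,3,3,1,0

  0: obs=y cand={0,2} pick 0 [start]
  1: obs=x cand={1,3,4} pick 3 [0->3 ok]
  2: obs=x cand={1,3,4} pick 3 [3->3 ok]
  3: obs=x cand={1,3,4} pick 3 [3->3 ok]
  4: obs=x cand={1,3,4} pick 4 [3->4 ok]
  5: obs=x cand={1,3,4} pick 3 [4->3 ok]
  6: obs=x cand={1,3,4} pick 4 [3->4 ok]
  7: obs=x cand={1,3,4} pick 3 [4->3 ok]
  8: obs=y cand={0,2} pick 2 [3->2 ok]
  9: obs=y cand={0,2} pick 0 [2->0 ok]
  10: obs=y cand={0,2} pick 0 [0->0 ok]
  11: obs=y cand={0,2} pick 0 [0->0 ok]
  12: obs=y cand={0,2} pick 0 [0->0 ok]
  13: obs=y cand={0,2} pick 0 [0->0 ok]
  14: obs=y cand={0,2} pick 0 [0->0 ok]
  15: obs=y cand={0,2} pick 0 [0->0 ok]
  16: obs=x cand={1,3,4} pick 3 [0->3 ok]
  17: obs=x cand={1,3,4} pick 3 [3->3 ok]
  18: obs=x cand={1,3,4} pick 1 [3->1 ok]
  19: obs=y cand={0,2} pick 0 [1->0 ok]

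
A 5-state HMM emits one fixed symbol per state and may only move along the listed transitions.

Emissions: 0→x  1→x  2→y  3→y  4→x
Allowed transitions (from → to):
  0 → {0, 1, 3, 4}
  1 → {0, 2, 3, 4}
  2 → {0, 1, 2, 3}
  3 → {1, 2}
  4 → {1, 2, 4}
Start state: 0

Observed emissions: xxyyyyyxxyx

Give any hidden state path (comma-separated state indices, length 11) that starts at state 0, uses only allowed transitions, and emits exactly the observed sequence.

0,1,3,2,2,3,2,1,4,2,0

  [0] x  {0,1,4}  => 0  start
  [1] x  {0,1,4}  => 1  0->1 ok
  [2] y  {2,3}  => 3  1->3 ok
  [3] y  {2,3}  => 2  3->2 ok
  [4] y  {2,3}  => 2  2->2 ok
  [5] y  {2,3}  => 3  2->3 ok
  [6] y  {2,3}  => 2  3->2 ok
  [7] x  {0,1,4}  => 1  2->1 ok
  [8] x  {0,1,4}  => 4  1->4 ok
  [9] y  {2,3}  => 2  4->2 ok
  [10] x  {0,1,4}  => 0  2->0 ok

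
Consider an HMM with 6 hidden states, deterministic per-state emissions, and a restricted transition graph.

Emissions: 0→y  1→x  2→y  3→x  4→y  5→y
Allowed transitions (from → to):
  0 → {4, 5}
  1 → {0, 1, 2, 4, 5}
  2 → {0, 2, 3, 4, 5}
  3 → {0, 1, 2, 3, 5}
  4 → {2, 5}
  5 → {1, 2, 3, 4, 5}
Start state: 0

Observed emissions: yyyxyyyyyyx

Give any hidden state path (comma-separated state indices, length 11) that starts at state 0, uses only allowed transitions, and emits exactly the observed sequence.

  t0 'y' -> {0,2,4,5}, take 0 (start)
  t1 'y' -> {0,2,4,5}, take 5 (0->5 ok)
  t2 'y' -> {0,2,4,5}, take 5 (5->5 ok)
  t3 'x' -> {1,3}, take 1 (5->1 ok)
  t4 'y' -> {0,2,4,5}, take 5 (1->5 ok)
  t5 'y' -> {0,2,4,5}, take 4 (5->4 ok)
  t6 'y' -> {0,2,4,5}, take 5 (4->5 ok)
  t7 'y' -> {0,2,4,5}, take 2 (5->2 ok)
  t8 'y' -> {0,2,4,5}, take 4 (2->4 ok)
  t9 'y' -> {0,2,4,5}, take 5 (4->5 ok)
  t10 'x' -> {1,3}, take 1 (5->1 ok)

0,5,5,1,5,4,5,2,4,5,1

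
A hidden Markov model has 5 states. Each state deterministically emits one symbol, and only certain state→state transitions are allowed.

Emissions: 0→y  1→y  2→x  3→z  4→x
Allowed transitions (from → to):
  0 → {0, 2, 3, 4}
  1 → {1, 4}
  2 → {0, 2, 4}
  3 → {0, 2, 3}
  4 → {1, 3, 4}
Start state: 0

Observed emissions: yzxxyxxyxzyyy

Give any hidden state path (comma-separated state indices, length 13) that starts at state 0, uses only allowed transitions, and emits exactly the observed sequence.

  [0] y  {0,1}  => 0  start
  [1] z  {3}  => 3  0->3 ok
  [2] x  {2,4}  => 2  3->2 ok
  [3] x  {2,4}  => 2  2->2 ok
  [4] y  {0,1}  => 0  2->0 ok
  [5] x  {2,4}  => 2  0->2 ok
  [6] x  {2,4}  => 2  2->2 ok
  [7] y  {0,1}  => 0  2->0 ok
  [8] x  {2,4}  => 4  0->4 ok
  [9] z  {3}  => 3  4->3 ok
  [10] y  {0,1}  => 0  3->0 ok
  [11] y  {0,1}  => 0  0->0 ok
  [12] y  {0,1}  => 0  0->0 ok

0,3,2,2,0,2,2,0,4,3,0,0,0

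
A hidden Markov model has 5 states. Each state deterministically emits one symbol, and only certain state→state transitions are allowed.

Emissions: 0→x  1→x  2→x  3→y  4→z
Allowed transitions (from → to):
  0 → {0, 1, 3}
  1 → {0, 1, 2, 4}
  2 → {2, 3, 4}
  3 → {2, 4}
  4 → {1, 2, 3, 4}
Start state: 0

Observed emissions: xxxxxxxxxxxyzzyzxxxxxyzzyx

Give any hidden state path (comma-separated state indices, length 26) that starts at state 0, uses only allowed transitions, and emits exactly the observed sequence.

0,1,1,0,0,0,0,1,2,2,2,3,4,4,3,4,2,2,2,2,2,3,4,4,3,2

  0: obs=x cand={0,1,2} pick 0 [start]
  1: obs=x cand={0,1,2} pick 1 [0->1 ok]
  2: obs=x cand={0,1,2} pick 1 [1->1 ok]
  3: obs=x cand={0,1,2} pick 0 [1->0 ok]
  4: obs=x cand={0,1,2} pick 0 [0->0 ok]
  5: obs=x cand={0,1,2} pick 0 [0->0 ok]
  6: obs=x cand={0,1,2} pick 0 [0->0 ok]
  7: obs=x cand={0,1,2} pick 1 [0->1 ok]
  8: obs=x cand={0,1,2} pick 2 [1->2 ok]
  9: obs=x cand={0,1,2} pick 2 [2->2 ok]
  10: obs=x cand={0,1,2} pick 2 [2->2 ok]
  11: obs=y cand={3} pick 3 [2->3 ok]
  12: obs=z cand={4} pick 4 [3->4 ok]
  13: obs=z cand={4} pick 4 [4->4 ok]
  14: obs=y cand={3} pick 3 [4->3 ok]
  15: obs=z cand={4} pick 4 [3->4 ok]
  16: obs=x cand={0,1,2} pick 2 [4->2 ok]
  17: obs=x cand={0,1,2} pick 2 [2->2 ok]
  18: obs=x cand={0,1,2} pick 2 [2->2 ok]
  19: obs=x cand={0,1,2} pick 2 [2->2 ok]
  20: obs=x cand={0,1,2} pick 2 [2->2 ok]
  21: obs=y cand={3} pick 3 [2->3 ok]
  22: obs=z cand={4} pick 4 [3->4 ok]
  23: obs=z cand={4} pick 4 [4->4 ok]
  24: obs=y cand={3} pick 3 [4->3 ok]
  25: obs=x cand={0,1,2} pick 2 [3->2 ok]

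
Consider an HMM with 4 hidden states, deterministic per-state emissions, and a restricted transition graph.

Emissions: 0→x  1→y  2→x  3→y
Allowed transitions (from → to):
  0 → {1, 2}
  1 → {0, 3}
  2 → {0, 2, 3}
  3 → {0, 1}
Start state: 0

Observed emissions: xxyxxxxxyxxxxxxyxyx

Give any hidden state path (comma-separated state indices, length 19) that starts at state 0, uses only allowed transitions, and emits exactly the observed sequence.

0,2,3,0,2,2,2,2,3,0,2,2,2,2,0,1,0,1,0

  pos 0: x in {0,2}, choose 0; start
  pos 1: x in {0,2}, choose 2; 0->2 ok
  pos 2: y in {1,3}, choose 3; 2->3 ok
  pos 3: x in {0,2}, choose 0; 3->0 ok
  pos 4: x in {0,2}, choose 2; 0->2 ok
  pos 5: x in {0,2}, choose 2; 2->2 ok
  pos 6: x in {0,2}, choose 2; 2->2 ok
  pos 7: x in {0,2}, choose 2; 2->2 ok
  pos 8: y in {1,3}, choose 3; 2->3 ok
  pos 9: x in {0,2}, choose 0; 3->0 ok
  pos 10: x in {0,2}, choose 2; 0->2 ok
  pos 11: x in {0,2}, choose 2; 2->2 ok
  pos 12: x in {0,2}, choose 2; 2->2 ok
  pos 13: x in {0,2}, choose 2; 2->2 ok
  pos 14: x in {0,2}, choose 0; 2->0 ok
  pos 15: y in {1,3}, choose 1; 0->1 ok
  pos 16: x in {0,2}, choose 0; 1->0 ok
  pos 17: y in {1,3}, choose 1; 0->1 ok
  pos 18: x in {0,2}, choose 0; 1->0 ok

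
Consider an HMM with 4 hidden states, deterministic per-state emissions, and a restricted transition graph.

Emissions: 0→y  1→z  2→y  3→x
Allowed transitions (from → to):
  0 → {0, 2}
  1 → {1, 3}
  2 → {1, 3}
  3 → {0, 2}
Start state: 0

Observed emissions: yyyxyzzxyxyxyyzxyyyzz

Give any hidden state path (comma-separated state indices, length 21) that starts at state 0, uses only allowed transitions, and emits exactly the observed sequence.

  t0 'y' -> {0,2}, take 0 (start)
  t1 'y' -> {0,2}, take 0 (0->0 ok)
  t2 'y' -> {0,2}, take 2 (0->2 ok)
  t3 'x' -> {3}, take 3 (2->3 ok)
  t4 'y' -> {0,2}, take 2 (3->2 ok)
  t5 'z' -> {1}, take 1 (2->1 ok)
  t6 'z' -> {1}, take 1 (1->1 ok)
  t7 'x' -> {3}, take 3 (1->3 ok)
  t8 'y' -> {0,2}, take 2 (3->2 ok)
  t9 'x' -> {3}, take 3 (2->3 ok)
  t10 'y' -> {0,2}, take 2 (3->2 ok)
  t11 'x' -> {3}, take 3 (2->3 ok)
  t12 'y' -> {0,2}, take 0 (3->0 ok)
  t13 'y' -> {0,2}, take 2 (0->2 ok)
  t14 'z' -> {1}, take 1 (2->1 ok)
  t15 'x' -> {3}, take 3 (1->3 ok)
  t16 'y' -> {0,2}, take 0 (3->0 ok)
  t17 'y' -> {0,2}, take 0 (0->0 ok)
  t18 'y' -> {0,2}, take 2 (0->2 ok)
  t19 'z' -> {1}, take 1 (2->1 ok)
  t20 'z' -> {1}, take 1 (1->1 ok)

0,0,2,3,2,1,1,3,2,3,2,3,0,2,1,3,0,0,2,1,1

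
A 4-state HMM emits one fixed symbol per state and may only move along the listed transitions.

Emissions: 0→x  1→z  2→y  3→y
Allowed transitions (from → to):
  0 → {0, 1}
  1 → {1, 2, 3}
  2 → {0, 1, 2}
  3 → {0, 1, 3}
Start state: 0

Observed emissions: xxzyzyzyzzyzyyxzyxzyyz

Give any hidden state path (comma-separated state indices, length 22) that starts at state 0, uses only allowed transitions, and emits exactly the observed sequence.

  [0] x  {0}  => 0  start
  [1] x  {0}  => 0  0->0 ok
  [2] z  {1}  => 1  0->1 ok
  [3] y  {2,3}  => 3  1->3 ok
  [4] z  {1}  => 1  3->1 ok
  [5] y  {2,3}  => 3  1->3 ok
  [6] z  {1}  => 1  3->1 ok
  [7] y  {2,3}  => 2  1->2 ok
  [8] z  {1}  => 1  2->1 ok
  [9] z  {1}  => 1  1->1 ok
  [10] y  {2,3}  => 3  1->3 ok
  [11] z  {1}  => 1  3->1 ok
  [12] y  {2,3}  => 2  1->2 ok
  [13] y  {2,3}  => 2  2->2 ok
  [14] x  {0}  => 0  2->0 ok
  [15] z  {1}  => 1  0->1 ok
  [16] y  {2,3}  => 3  1->3 ok
  [17] x  {0}  => 0  3->0 ok
  [18] z  {1}  => 1  0->1 ok
  [19] y  {2,3}  => 2  1->2 ok
  [20] y  {2,3}  => 2  2->2 ok
  [21] z  {1}  => 1  2->1 ok

0,0,1,3,1,3,1,2,1,1,3,1,2,2,0,1,3,0,1,2,2,1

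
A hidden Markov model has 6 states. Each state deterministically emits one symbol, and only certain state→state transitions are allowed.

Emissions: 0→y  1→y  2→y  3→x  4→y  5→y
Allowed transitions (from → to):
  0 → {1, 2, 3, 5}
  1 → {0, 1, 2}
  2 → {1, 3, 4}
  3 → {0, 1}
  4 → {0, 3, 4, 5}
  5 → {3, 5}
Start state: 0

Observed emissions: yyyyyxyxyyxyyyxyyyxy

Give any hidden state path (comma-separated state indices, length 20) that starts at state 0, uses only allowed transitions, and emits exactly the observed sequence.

0,2,4,4,0,3,0,3,1,0,3,0,5,5,3,0,1,0,3,0

  pos 0: y in {0,1,2,4,5}, choose 0; start
  pos 1: y in {0,1,2,4,5}, choose 2; 0->2 ok
  pos 2: y in {0,1,2,4,5}, choose 4; 2->4 ok
  pos 3: y in {0,1,2,4,5}, choose 4; 4->4 ok
  pos 4: y in {0,1,2,4,5}, choose 0; 4->0 ok
  pos 5: x in {3}, choose 3; 0->3 ok
  pos 6: y in {0,1,2,4,5}, choose 0; 3->0 ok
  pos 7: x in {3}, choose 3; 0->3 ok
  pos 8: y in {0,1,2,4,5}, choose 1; 3->1 ok
  pos 9: y in {0,1,2,4,5}, choose 0; 1->0 ok
  pos 10: x in {3}, choose 3; 0->3 ok
  pos 11: y in {0,1,2,4,5}, choose 0; 3->0 ok
  pos 12: y in {0,1,2,4,5}, choose 5; 0->5 ok
  pos 13: y in {0,1,2,4,5}, choose 5; 5->5 ok
  pos 14: x in {3}, choose 3; 5->3 ok
  pos 15: y in {0,1,2,4,5}, choose 0; 3->0 ok
  pos 16: y in {0,1,2,4,5}, choose 1; 0->1 ok
  pos 17: y in {0,1,2,4,5}, choose 0; 1->0 ok
  pos 18: x in {3}, choose 3; 0->3 ok
  pos 19: y in {0,1,2,4,5}, choose 0; 3->0 ok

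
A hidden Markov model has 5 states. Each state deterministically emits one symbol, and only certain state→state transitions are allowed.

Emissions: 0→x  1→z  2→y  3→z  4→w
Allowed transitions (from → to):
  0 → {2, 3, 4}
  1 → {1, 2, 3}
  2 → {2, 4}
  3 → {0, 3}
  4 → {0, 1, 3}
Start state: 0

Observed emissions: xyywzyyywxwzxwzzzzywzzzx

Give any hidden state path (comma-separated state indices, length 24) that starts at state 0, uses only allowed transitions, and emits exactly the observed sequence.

  0: obs=x cand={0} pick 0 [start]
  1: obs=y cand={2} pick 2 [0->2 ok]
  2: obs=y cand={2} pick 2 [2->2 ok]
  3: obs=w cand={4} pick 4 [2->4 ok]
  4: obs=z cand={1,3} pick 1 [4->1 ok]
  5: obs=y cand={2} pick 2 [1->2 ok]
  6: obs=y cand={2} pick 2 [2->2 ok]
  7: obs=y cand={2} pick 2 [2->2 ok]
  8: obs=w cand={4} pick 4 [2->4 ok]
  9: obs=x cand={0} pick 0 [4->0 ok]
  10: obs=w cand={4} pick 4 [0->4 ok]
  11: obs=z cand={1,3} pick 3 [4->3 ok]
  12: obs=x cand={0} pick 0 [3->0 ok]
  13: obs=w cand={4} pick 4 [0->4 ok]
  14: obs=z cand={1,3} pick 1 [4->1 ok]
  15: obs=z cand={1,3} pick 1 [1->1 ok]
  16: obs=z cand={1,3} pick 1 [1->1 ok]
  17: obs=z cand={1,3} pick 1 [1->1 ok]
  18: obs=y cand={2} pick 2 [1->2 ok]
  19: obs=w cand={4} pick 4 [2->4 ok]
  20: obs=z cand={1,3} pick 1 [4->1 ok]
  21: obs=z cand={1,3} pick 3 [1->3 ok]
  22: obs=z cand={1,3} pick 3 [3->3 ok]
  23: obs=x cand={0} pick 0 [3->0 ok]

0,2,2,4,1,2,2,2,4,0,4,3,0,4,1,1,1,1,2,4,1,3,3,0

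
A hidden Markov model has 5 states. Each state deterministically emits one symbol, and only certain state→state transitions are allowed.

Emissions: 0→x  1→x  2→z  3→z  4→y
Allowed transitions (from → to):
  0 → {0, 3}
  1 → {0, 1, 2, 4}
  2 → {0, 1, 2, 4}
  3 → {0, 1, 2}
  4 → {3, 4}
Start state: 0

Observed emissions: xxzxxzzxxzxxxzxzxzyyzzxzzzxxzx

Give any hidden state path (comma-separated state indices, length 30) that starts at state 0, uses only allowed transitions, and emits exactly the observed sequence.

0,0,3,1,1,2,2,1,0,3,1,0,0,3,0,3,1,2,4,4,3,2,1,2,2,2,1,0,3,1

  0: obs=x cand={0,1} pick 0 [start]
  1: obs=x cand={0,1} pick 0 [0->0 ok]
  2: obs=z cand={2,3} pick 3 [0->3 ok]
  3: obs=x cand={0,1} pick 1 [3->1 ok]
  4: obs=x cand={0,1} pick 1 [1->1 ok]
  5: obs=z cand={2,3} pick 2 [1->2 ok]
  6: obs=z cand={2,3} pick 2 [2->2 ok]
  7: obs=x cand={0,1} pick 1 [2->1 ok]
  8: obs=x cand={0,1} pick 0 [1->0 ok]
  9: obs=z cand={2,3} pick 3 [0->3 ok]
  10: obs=x cand={0,1} pick 1 [3->1 ok]
  11: obs=x cand={0,1} pick 0 [1->0 ok]
  12: obs=x cand={0,1} pick 0 [0->0 ok]
  13: obs=z cand={2,3} pick 3 [0->3 ok]
  14: obs=x cand={0,1} pick 0 [3->0 ok]
  15: obs=z cand={2,3} pick 3 [0->3 ok]
  16: obs=x cand={0,1} pick 1 [3->1 ok]
  17: obs=z cand={2,3} pick 2 [1->2 ok]
  18: obs=y cand={4} pick 4 [2->4 ok]
  19: obs=y cand={4} pick 4 [4->4 ok]
  20: obs=z cand={2,3} pick 3 [4->3 ok]
  21: obs=z cand={2,3} pick 2 [3->2 ok]
  22: obs=x cand={0,1} pick 1 [2->1 ok]
  23: obs=z cand={2,3} pick 2 [1->2 ok]
  24: obs=z cand={2,3} pick 2 [2->2 ok]
  25: obs=z cand={2,3} pick 2 [2->2 ok]
  26: obs=x cand={0,1} pick 1 [2->1 ok]
  27: obs=x cand={0,1} pick 0 [1->0 ok]
  28: obs=z cand={2,3} pick 3 [0->3 ok]
  29: obs=x cand={0,1} pick 1 [3->1 ok]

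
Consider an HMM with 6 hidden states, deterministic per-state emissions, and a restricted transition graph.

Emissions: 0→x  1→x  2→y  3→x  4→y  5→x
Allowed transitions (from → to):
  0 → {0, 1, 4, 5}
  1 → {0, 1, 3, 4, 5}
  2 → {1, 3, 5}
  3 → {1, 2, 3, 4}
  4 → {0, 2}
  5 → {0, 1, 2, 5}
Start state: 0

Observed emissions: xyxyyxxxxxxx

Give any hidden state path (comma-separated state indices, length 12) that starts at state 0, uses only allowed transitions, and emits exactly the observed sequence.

  [0] x  {0,1,3,5}  => 0  start
  [1] y  {2,4}  => 4  0->4 ok
  [2] x  {0,1,3,5}  => 0  4->0 ok
  [3] y  {2,4}  => 4  0->4 ok
  [4] y  {2,4}  => 2  4->2 ok
  [5] x  {0,1,3,5}  => 5  2->5 ok
  [6] x  {0,1,3,5}  => 1  5->1 ok
  [7] x  {0,1,3,5}  => 1  1->1 ok
  [8] x  {0,1,3,5}  => 1  1->1 ok
  [9] x  {0,1,3,5}  => 3  1->3 ok
  [10] x  {0,1,3,5}  => 1  3->1 ok
  [11] x  {0,1,3,5}  => 5  1->5 ok

0,4,0,4,2,5,1,1,1,3,1,5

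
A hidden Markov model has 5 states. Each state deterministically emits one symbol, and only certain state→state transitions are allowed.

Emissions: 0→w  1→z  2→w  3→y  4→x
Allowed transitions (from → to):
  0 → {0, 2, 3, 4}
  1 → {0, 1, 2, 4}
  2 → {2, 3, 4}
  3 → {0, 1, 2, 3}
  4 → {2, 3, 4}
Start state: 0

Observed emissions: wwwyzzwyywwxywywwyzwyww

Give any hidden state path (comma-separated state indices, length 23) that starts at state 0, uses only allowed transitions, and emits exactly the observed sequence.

  t0 'w' -> {0,2}, take 0 (start)
  t1 'w' -> {0,2}, take 2 (0->2 ok)
  t2 'w' -> {0,2}, take 2 (2->2 ok)
  t3 'y' -> {3}, take 3 (2->3 ok)
  t4 'z' -> {1}, take 1 (3->1 ok)
  t5 'z' -> {1}, take 1 (1->1 ok)
  t6 'w' -> {0,2}, take 0 (1->0 ok)
  t7 'y' -> {3}, take 3 (0->3 ok)
  t8 'y' -> {3}, take 3 (3->3 ok)
  t9 'w' -> {0,2}, take 0 (3->0 ok)
  t10 'w' -> {0,2}, take 0 (0->0 ok)
  t11 'x' -> {4}, take 4 (0->4 ok)
  t12 'y' -> {3}, take 3 (4->3 ok)
  t13 'w' -> {0,2}, take 2 (3->2 ok)
  t14 'y' -> {3}, take 3 (2->3 ok)
  t15 'w' -> {0,2}, take 2 (3->2 ok)
  t16 'w' -> {0,2}, take 2 (2->2 ok)
  t17 'y' -> {3}, take 3 (2->3 ok)
  t18 'z' -> {1}, take 1 (3->1 ok)
  t19 'w' -> {0,2}, take 2 (1->2 ok)
  t20 'y' -> {3}, take 3 (2->3 ok)
  t21 'w' -> {0,2}, take 0 (3->0 ok)
  t22 'w' -> {0,2}, take 0 (0->0 ok)

0,2,2,3,1,1,0,3,3,0,0,4,3,2,3,2,2,3,1,2,3,0,0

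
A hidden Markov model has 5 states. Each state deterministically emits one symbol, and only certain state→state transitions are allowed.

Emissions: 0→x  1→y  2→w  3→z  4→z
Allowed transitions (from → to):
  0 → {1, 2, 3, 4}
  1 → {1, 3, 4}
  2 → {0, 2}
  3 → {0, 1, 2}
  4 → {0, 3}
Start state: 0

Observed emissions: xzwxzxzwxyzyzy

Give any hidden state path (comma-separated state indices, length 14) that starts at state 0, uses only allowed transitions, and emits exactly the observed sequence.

0,3,2,0,4,0,3,2,0,1,3,1,3,1

  [0] x  {0}  => 0  start
  [1] z  {3,4}  => 3  0->3 ok
  [2] w  {2}  => 2  3->2 ok
  [3] x  {0}  => 0  2->0 ok
  [4] z  {3,4}  => 4  0->4 ok
  [5] x  {0}  => 0  4->0 ok
  [6] z  {3,4}  => 3  0->3 ok
  [7] w  {2}  => 2  3->2 ok
  [8] x  {0}  => 0  2->0 ok
  [9] y  {1}  => 1  0->1 ok
  [10] z  {3,4}  => 3  1->3 ok
  [11] y  {1}  => 1  3->1 ok
  [12] z  {3,4}  => 3  1->3 ok
  [13] y  {1}  => 1  3->1 ok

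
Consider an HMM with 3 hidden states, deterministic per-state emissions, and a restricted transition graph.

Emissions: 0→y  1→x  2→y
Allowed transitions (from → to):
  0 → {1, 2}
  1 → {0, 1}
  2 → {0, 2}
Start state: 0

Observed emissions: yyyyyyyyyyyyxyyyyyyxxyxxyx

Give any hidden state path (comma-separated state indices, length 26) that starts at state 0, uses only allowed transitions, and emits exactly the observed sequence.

0,2,2,2,0,2,0,2,2,2,2,0,1,0,2,0,2,2,0,1,1,0,1,1,0,1

  t0 'y' -> {0,2}, take 0 (start)
  t1 'y' -> {0,2}, take 2 (0->2 ok)
  t2 'y' -> {0,2}, take 2 (2->2 ok)
  t3 'y' -> {0,2}, take 2 (2->2 ok)
  t4 'y' -> {0,2}, take 0 (2->0 ok)
  t5 'y' -> {0,2}, take 2 (0->2 ok)
  t6 'y' -> {0,2}, take 0 (2->0 ok)
  t7 'y' -> {0,2}, take 2 (0->2 ok)
  t8 'y' -> {0,2}, take 2 (2->2 ok)
  t9 'y' -> {0,2}, take 2 (2->2 ok)
  t10 'y' -> {0,2}, take 2 (2->2 ok)
  t11 'y' -> {0,2}, take 0 (2->0 ok)
  t12 'x' -> {1}, take 1 (0->1 ok)
  t13 'y' -> {0,2}, take 0 (1->0 ok)
  t14 'y' -> {0,2}, take 2 (0->2 ok)
  t15 'y' -> {0,2}, take 0 (2->0 ok)
  t16 'y' -> {0,2}, take 2 (0->2 ok)
  t17 'y' -> {0,2}, take 2 (2->2 ok)
  t18 'y' -> {0,2}, take 0 (2->0 ok)
  t19 'x' -> {1}, take 1 (0->1 ok)
  t20 'x' -> {1}, take 1 (1->1 ok)
  t21 'y' -> {0,2}, take 0 (1->0 ok)
  t22 'x' -> {1}, take 1 (0->1 ok)
  t23 'x' -> {1}, take 1 (1->1 ok)
  t24 'y' -> {0,2}, take 0 (1->0 ok)
  t25 'x' -> {1}, take 1 (0->1 ok)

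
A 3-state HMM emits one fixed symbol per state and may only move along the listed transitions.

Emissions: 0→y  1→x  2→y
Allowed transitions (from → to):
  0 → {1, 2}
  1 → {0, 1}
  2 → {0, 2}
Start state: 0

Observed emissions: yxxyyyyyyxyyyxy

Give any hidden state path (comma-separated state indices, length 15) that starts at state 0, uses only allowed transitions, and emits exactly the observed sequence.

  0: obs=y cand={0,2} pick 0 [start]
  1: obs=x cand={1} pick 1 [0->1 ok]
  2: obs=x cand={1} pick 1 [1->1 ok]
  3: obs=y cand={0,2} pick 0 [1->0 ok]
  4: obs=y cand={0,2} pick 2 [0->2 ok]
  5: obs=y cand={0,2} pick 2 [2->2 ok]
  6: obs=y cand={0,2} pick 2 [2->2 ok]
  7: obs=y cand={0,2} pick 2 [2->2 ok]
  8: obs=y cand={0,2} pick 0 [2->0 ok]
  9: obs=x cand={1} pick 1 [0->1 ok]
  10: obs=y cand={0,2} pick 0 [1->0 ok]
  11: obs=y cand={0,2} pick 2 [0->2 ok]
  12: obs=y cand={0,2} pick 0 [2->0 ok]
  13: obs=x cand={1} pick 1 [0->1 ok]
  14: obs=y cand={0,2} pick 0 [1->0 ok]

0,1,1,0,2,2,2,2,0,1,0,2,0,1,0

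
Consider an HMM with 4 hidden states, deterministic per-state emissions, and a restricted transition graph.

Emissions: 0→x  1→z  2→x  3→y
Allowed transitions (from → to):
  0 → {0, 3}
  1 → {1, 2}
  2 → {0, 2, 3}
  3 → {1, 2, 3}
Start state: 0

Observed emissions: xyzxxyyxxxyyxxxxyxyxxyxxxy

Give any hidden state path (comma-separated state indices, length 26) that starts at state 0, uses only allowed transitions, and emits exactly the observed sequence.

  pos 0: x in {0,2}, choose 0; start
  pos 1: y in {3}, choose 3; 0->3 ok
  pos 2: z in {1}, choose 1; 3->1 ok
  pos 3: x in {0,2}, choose 2; 1->2 ok
  pos 4: x in {0,2}, choose 2; 2->2 ok
  pos 5: y in {3}, choose 3; 2->3 ok
  pos 6: y in {3}, choose 3; 3->3 ok
  pos 7: x in {0,2}, choose 2; 3->2 ok
  pos 8: x in {0,2}, choose 2; 2->2 ok
  pos 9: x in {0,2}, choose 0; 2->0 ok
  pos 10: y in {3}, choose 3; 0->3 ok
  pos 11: y in {3}, choose 3; 3->3 ok
  pos 12: x in {0,2}, choose 2; 3->2 ok
  pos 13: x in {0,2}, choose 2; 2->2 ok
  pos 14: x in {0,2}, choose 2; 2->2 ok
  pos 15: x in {0,2}, choose 2; 2->2 ok
  pos 16: y in {3}, choose 3; 2->3 ok
  pos 17: x in {0,2}, choose 2; 3->2 ok
  pos 18: y in {3}, choose 3; 2->3 ok
  pos 19: x in {0,2}, choose 2; 3->2 ok
  pos 20: x in {0,2}, choose 0; 2->0 ok
  pos 21: y in {3}, choose 3; 0->3 ok
  pos 22: x in {0,2}, choose 2; 3->2 ok
  pos 23: x in {0,2}, choose 0; 2->0 ok
  pos 24: x in {0,2}, choose 0; 0->0 ok
  pos 25: y in {3}, choose 3; 0->3 ok

0,3,1,2,2,3,3,2,2,0,3,3,2,2,2,2,3,2,3,2,0,3,2,0,0,3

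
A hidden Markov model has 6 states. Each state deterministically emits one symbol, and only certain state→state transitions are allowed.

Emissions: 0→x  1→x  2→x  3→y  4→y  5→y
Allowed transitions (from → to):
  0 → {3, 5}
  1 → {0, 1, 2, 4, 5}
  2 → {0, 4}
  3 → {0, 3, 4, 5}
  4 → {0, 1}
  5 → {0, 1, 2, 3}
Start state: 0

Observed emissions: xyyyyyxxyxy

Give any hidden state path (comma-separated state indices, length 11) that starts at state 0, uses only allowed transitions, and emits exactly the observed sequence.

  [0] x  {0,1,2}  => 0  start
  [1] y  {3,4,5}  => 3  0->3 ok
  [2] y  {3,4,5}  => 5  3->5 ok
  [3] y  {3,4,5}  => 3  5->3 ok
  [4] y  {3,4,5}  => 3  3->3 ok
  [5] y  {3,4,5}  => 5  3->5 ok
  [6] x  {0,1,2}  => 1  5->1 ok
  [7] x  {0,1,2}  => 0  1->0 ok
  [8] y  {3,4,5}  => 5  0->5 ok
  [9] x  {0,1,2}  => 1  5->1 ok
  [10] y  {3,4,5}  => 4  1->4 ok

0,3,5,3,3,5,1,0,5,1,4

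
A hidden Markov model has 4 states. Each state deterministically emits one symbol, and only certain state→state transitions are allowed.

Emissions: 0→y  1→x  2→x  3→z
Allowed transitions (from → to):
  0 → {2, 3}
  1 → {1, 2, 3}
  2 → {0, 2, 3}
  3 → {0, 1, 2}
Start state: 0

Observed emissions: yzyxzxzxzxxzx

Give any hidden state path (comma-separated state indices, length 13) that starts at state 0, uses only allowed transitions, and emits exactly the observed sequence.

0,3,0,2,3,2,3,1,3,1,1,3,2

  t0 'y' -> {0}, take 0 (start)
  t1 'z' -> {3}, take 3 (0->3 ok)
  t2 'y' -> {0}, take 0 (3->0 ok)
  t3 'x' -> {1,2}, take 2 (0->2 ok)
  t4 'z' -> {3}, take 3 (2->3 ok)
  t5 'x' -> {1,2}, take 2 (3->2 ok)
  t6 'z' -> {3}, take 3 (2->3 ok)
  t7 'x' -> {1,2}, take 1 (3->1 ok)
  t8 'z' -> {3}, take 3 (1->3 ok)
  t9 'x' -> {1,2}, take 1 (3->1 ok)
  t10 'x' -> {1,2}, take 1 (1->1 ok)
  t11 'z' -> {3}, take 3 (1->3 ok)
  t12 'x' -> {1,2}, take 2 (3->2 ok)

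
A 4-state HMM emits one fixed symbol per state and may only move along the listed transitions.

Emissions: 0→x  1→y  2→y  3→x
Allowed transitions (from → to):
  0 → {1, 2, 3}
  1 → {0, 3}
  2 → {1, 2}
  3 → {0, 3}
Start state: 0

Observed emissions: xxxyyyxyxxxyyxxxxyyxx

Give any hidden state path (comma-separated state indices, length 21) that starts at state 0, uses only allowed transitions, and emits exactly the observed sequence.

  0: obs=x cand={0,3} pick 0 [start]
  1: obs=x cand={0,3} pick 3 [0->3 ok]
  2: obs=x cand={0,3} pick 0 [3->0 ok]
  3: obs=y cand={1,2} pick 2 [0->2 ok]
  4: obs=y cand={1,2} pick 2 [2->2 ok]
  5: obs=y cand={1,2} pick 1 [2->1 ok]
  6: obs=x cand={0,3} pick 0 [1->0 ok]
  7: obs=y cand={1,2} pick 1 [0->1 ok]
  8: obs=x cand={0,3} pick 3 [1->3 ok]
  9: obs=x cand={0,3} pick 3 [3->3 ok]
  10: obs=x cand={0,3} pick 0 [3->0 ok]
  11: obs=y cand={1,2} pick 2 [0->2 ok]
  12: obs=y cand={1,2} pick 1 [2->1 ok]
  13: obs=x cand={0,3} pick 3 [1->3 ok]
  14: obs=x cand={0,3} pick 3 [3->3 ok]
  15: obs=x cand={0,3} pick 3 [3->3 ok]
  16: obs=x cand={0,3} pick 0 [3->0 ok]
  17: obs=y cand={1,2} pick 2 [0->2 ok]
  18: obs=y cand={1,2} pick 1 [2->1 ok]
  19: obs=x cand={0,3} pick 0 [1->0 ok]
  20: obs=x cand={0,3} pick 3 [0->3 ok]

0,3,0,2,2,1,0,1,3,3,0,2,1,3,3,3,0,2,1,0,3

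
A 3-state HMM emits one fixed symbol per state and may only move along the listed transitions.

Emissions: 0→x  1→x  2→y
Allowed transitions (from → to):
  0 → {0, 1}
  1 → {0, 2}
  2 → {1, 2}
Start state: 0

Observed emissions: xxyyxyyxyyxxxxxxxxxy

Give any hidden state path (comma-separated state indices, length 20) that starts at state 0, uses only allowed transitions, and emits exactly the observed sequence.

0,1,2,2,1,2,2,1,2,2,1,0,1,0,1,0,0,0,1,2

  t0 'x' -> {0,1}, take 0 (start)
  t1 'x' -> {0,1}, take 1 (0->1 ok)
  t2 'y' -> {2}, take 2 (1->2 ok)
  t3 'y' -> {2}, take 2 (2->2 ok)
  t4 'x' -> {0,1}, take 1 (2->1 ok)
  t5 'y' -> {2}, take 2 (1->2 ok)
  t6 'y' -> {2}, take 2 (2->2 ok)
  t7 'x' -> {0,1}, take 1 (2->1 ok)
  t8 'y' -> {2}, take 2 (1->2 ok)
  t9 'y' -> {2}, take 2 (2->2 ok)
  t10 'x' -> {0,1}, take 1 (2->1 ok)
  t11 'x' -> {0,1}, take 0 (1->0 ok)
  t12 'x' -> {0,1}, take 1 (0->1 ok)
  t13 'x' -> {0,1}, take 0 (1->0 ok)
  t14 'x' -> {0,1}, take 1 (0->1 ok)
  t15 'x' -> {0,1}, take 0 (1->0 ok)
  t16 'x' -> {0,1}, take 0 (0->0 ok)
  t17 'x' -> {0,1}, take 0 (0->0 ok)
  t18 'x' -> {0,1}, take 1 (0->1 ok)
  t19 'y' -> {2}, take 2 (1->2 ok)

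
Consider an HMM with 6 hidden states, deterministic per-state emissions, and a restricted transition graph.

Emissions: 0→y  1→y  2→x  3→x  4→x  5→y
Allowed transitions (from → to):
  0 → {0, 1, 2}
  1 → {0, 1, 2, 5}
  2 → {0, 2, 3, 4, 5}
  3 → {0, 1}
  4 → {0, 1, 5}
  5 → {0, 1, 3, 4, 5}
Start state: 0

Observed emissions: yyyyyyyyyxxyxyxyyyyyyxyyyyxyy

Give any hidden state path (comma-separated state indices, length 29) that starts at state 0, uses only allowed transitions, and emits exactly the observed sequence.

0,0,1,1,0,0,1,1,0,2,4,5,3,0,2,0,0,1,1,5,1,2,5,1,0,0,2,0,0

  t0 'y' -> {0,1,5}, take 0 (start)
  t1 'y' -> {0,1,5}, take 0 (0->0 ok)
  t2 'y' -> {0,1,5}, take 1 (0->1 ok)
  t3 'y' -> {0,1,5}, take 1 (1->1 ok)
  t4 'y' -> {0,1,5}, take 0 (1->0 ok)
  t5 'y' -> {0,1,5}, take 0 (0->0 ok)
  t6 'y' -> {0,1,5}, take 1 (0->1 ok)
  t7 'y' -> {0,1,5}, take 1 (1->1 ok)
  t8 'y' -> {0,1,5}, take 0 (1->0 ok)
  t9 'x' -> {2,3,4}, take 2 (0->2 ok)
  t10 'x' -> {2,3,4}, take 4 (2->4 ok)
  t11 'y' -> {0,1,5}, take 5 (4->5 ok)
  t12 'x' -> {2,3,4}, take 3 (5->3 ok)
  t13 'y' -> {0,1,5}, take 0 (3->0 ok)
  t14 'x' -> {2,3,4}, take 2 (0->2 ok)
  t15 'y' -> {0,1,5}, take 0 (2->0 ok)
  t16 'y' -> {0,1,5}, take 0 (0->0 ok)
  t17 'y' -> {0,1,5}, take 1 (0->1 ok)
  t18 'y' -> {0,1,5}, take 1 (1->1 ok)
  t19 'y' -> {0,1,5}, take 5 (1->5 ok)
  t20 'y' -> {0,1,5}, take 1 (5->1 ok)
  t21 'x' -> {2,3,4}, take 2 (1->2 ok)
  t22 'y' -> {0,1,5}, take 5 (2->5 ok)
  t23 'y' -> {0,1,5}, take 1 (5->1 ok)
  t24 'y' -> {0,1,5}, take 0 (1->0 ok)
  t25 'y' -> {0,1,5}, take 0 (0->0 ok)
  t26 'x' -> {2,3,4}, take 2 (0->2 ok)
  t27 'y' -> {0,1,5}, take 0 (2->0 ok)
  t28 'y' -> {0,1,5}, take 0 (0->0 ok)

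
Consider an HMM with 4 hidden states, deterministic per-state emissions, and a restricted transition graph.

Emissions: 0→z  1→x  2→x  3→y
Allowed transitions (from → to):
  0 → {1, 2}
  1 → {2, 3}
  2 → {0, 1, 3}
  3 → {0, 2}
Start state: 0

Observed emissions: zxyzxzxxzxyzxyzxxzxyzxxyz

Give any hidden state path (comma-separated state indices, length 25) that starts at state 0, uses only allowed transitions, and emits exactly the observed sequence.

  [0] z  {0}  => 0  start
  [1] x  {1,2}  => 2  0->2 ok
  [2] y  {3}  => 3  2->3 ok
  [3] z  {0}  => 0  3->0 ok
  [4] x  {1,2}  => 2  0->2 ok
  [5] z  {0}  => 0  2->0 ok
  [6] x  {1,2}  => 1  0->1 ok
  [7] x  {1,2}  => 2  1->2 ok
  [8] z  {0}  => 0  2->0 ok
  [9] x  {1,2}  => 1  0->1 ok
  [10] y  {3}  => 3  1->3 ok
  [11] z  {0}  => 0  3->0 ok
  [12] x  {1,2}  => 1  0->1 ok
  [13] y  {3}  => 3  1->3 ok
  [14] z  {0}  => 0  3->0 ok
  [15] x  {1,2}  => 1  0->1 ok
  [16] x  {1,2}  => 2  1->2 ok
  [17] z  {0}  => 0  2->0 ok
  [18] x  {1,2}  => 1  0->1 ok
  [19] y  {3}  => 3  1->3 ok
  [20] z  {0}  => 0  3->0 ok
  [21] x  {1,2}  => 2  0->2 ok
  [22] x  {1,2}  => 1  2->1 ok
  [23] y  {3}  => 3  1->3 ok
  [24] z  {0}  => 0  3->0 ok

0,2,3,0,2,0,1,2,0,1,3,0,1,3,0,1,2,0,1,3,0,2,1,3,0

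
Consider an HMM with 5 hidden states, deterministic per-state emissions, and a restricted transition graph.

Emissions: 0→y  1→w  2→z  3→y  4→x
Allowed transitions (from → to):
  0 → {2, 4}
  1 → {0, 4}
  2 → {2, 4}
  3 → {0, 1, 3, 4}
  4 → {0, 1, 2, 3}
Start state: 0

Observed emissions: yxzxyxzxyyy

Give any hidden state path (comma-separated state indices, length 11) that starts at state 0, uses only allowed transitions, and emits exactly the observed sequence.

  t0 'y' -> {0,3}, take 0 (start)
  t1 'x' -> {4}, take 4 (0->4 ok)
  t2 'z' -> {2}, take 2 (4->2 ok)
  t3 'x' -> {4}, take 4 (2->4 ok)
  t4 'y' -> {0,3}, take 0 (4->0 ok)
  t5 'x' -> {4}, take 4 (0->4 ok)
  t6 'z' -> {2}, take 2 (4->2 ok)
  t7 'x' -> {4}, take 4 (2->4 ok)
  t8 'y' -> {0,3}, take 3 (4->3 ok)
  t9 'y' -> {0,3}, take 3 (3->3 ok)
  t10 'y' -> {0,3}, take 3 (3->3 ok)

0,4,2,4,0,4,2,4,3,3,3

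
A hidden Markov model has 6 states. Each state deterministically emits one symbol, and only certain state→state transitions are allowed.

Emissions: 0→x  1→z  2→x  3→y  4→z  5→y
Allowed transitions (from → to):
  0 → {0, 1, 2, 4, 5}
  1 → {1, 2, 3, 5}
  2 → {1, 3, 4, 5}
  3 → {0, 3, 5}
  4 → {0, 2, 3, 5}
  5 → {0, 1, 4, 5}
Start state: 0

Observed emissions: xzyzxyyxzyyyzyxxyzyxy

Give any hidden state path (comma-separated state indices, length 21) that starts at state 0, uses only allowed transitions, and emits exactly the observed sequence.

  pos 0: x in {0,2}, choose 0; start
  pos 1: z in {1,4}, choose 1; 0->1 ok
  pos 2: y in {3,5}, choose 5; 1->5 ok
  pos 3: z in {1,4}, choose 4; 5->4 ok
  pos 4: x in {0,2}, choose 2; 4->2 ok
  pos 5: y in {3,5}, choose 3; 2->3 ok
  pos 6: y in {3,5}, choose 3; 3->3 ok
  pos 7: x in {0,2}, choose 0; 3->0 ok
  pos 8: z in {1,4}, choose 4; 0->4 ok
  pos 9: y in {3,5}, choose 5; 4->5 ok
  pos 10: y in {3,5}, choose 5; 5->5 ok
  pos 11: y in {3,5}, choose 5; 5->5 ok
  pos 12: z in {1,4}, choose 1; 5->1 ok
  pos 13: y in {3,5}, choose 3; 1->3 ok
  pos 14: x in {0,2}, choose 0; 3->0 ok
  pos 15: x in {0,2}, choose 0; 0->0 ok
  pos 16: y in {3,5}, choose 5; 0->5 ok
  pos 17: z in {1,4}, choose 4; 5->4 ok
  pos 18: y in {3,5}, choose 5; 4->5 ok
  pos 19: x in {0,2}, choose 0; 5->0 ok
  pos 20: y in {3,5}, choose 5; 0->5 ok

0,1,5,4,2,3,3,0,4,5,5,5,1,3,0,0,5,4,5,0,5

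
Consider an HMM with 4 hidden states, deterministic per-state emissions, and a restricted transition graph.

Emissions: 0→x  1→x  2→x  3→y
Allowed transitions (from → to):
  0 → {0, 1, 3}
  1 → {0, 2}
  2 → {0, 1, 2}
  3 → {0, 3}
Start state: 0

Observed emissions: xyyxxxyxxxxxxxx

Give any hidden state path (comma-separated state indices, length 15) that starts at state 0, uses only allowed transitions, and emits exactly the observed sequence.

0,3,3,0,0,0,3,0,0,0,1,2,1,2,1

  t0 'x' -> {0,1,2}, take 0 (start)
  t1 'y' -> {3}, take 3 (0->3 ok)
  t2 'y' -> {3}, take 3 (3->3 ok)
  t3 'x' -> {0,1,2}, take 0 (3->0 ok)
  t4 'x' -> {0,1,2}, take 0 (0->0 ok)
  t5 'x' -> {0,1,2}, take 0 (0->0 ok)
  t6 'y' -> {3}, take 3 (0->3 ok)
  t7 'x' -> {0,1,2}, take 0 (3->0 ok)
  t8 'x' -> {0,1,2}, take 0 (0->0 ok)
  t9 'x' -> {0,1,2}, take 0 (0->0 ok)
  t10 'x' -> {0,1,2}, take 1 (0->1 ok)
  t11 'x' -> {0,1,2}, take 2 (1->2 ok)
  t12 'x' -> {0,1,2}, take 1 (2->1 ok)
  t13 'x' -> {0,1,2}, take 2 (1->2 ok)
  t14 'x' -> {0,1,2}, take 1 (2->1 ok)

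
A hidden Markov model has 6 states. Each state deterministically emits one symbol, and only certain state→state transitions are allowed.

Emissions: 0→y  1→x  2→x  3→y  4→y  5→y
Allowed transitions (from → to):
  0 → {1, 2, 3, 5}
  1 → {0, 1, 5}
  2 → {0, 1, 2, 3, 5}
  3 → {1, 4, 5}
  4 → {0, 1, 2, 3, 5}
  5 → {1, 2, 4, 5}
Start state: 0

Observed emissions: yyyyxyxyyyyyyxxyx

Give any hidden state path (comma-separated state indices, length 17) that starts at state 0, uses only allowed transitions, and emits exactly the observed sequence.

0,5,4,0,2,0,2,5,5,4,0,3,4,2,1,5,2

  0: obs=y cand={0,3,4,5} pick 0 [start]
  1: obs=y cand={0,3,4,5} pick 5 [0->5 ok]
  2: obs=y cand={0,3,4,5} pick 4 [5->4 ok]
  3: obs=y cand={0,3,4,5} pick 0 [4->0 ok]
  4: obs=x cand={1,2} pick 2 [0->2 ok]
  5: obs=y cand={0,3,4,5} pick 0 [2->0 ok]
  6: obs=x cand={1,2} pick 2 [0->2 ok]
  7: obs=y cand={0,3,4,5} pick 5 [2->5 ok]
  8: obs=y cand={0,3,4,5} pick 5 [5->5 ok]
  9: obs=y cand={0,3,4,5} pick 4 [5->4 ok]
  10: obs=y cand={0,3,4,5} pick 0 [4->0 ok]
  11: obs=y cand={0,3,4,5} pick 3 [0->3 ok]
  12: obs=y cand={0,3,4,5} pick 4 [3->4 ok]
  13: obs=x cand={1,2} pick 2 [4->2 ok]
  14: obs=x cand={1,2} pick 1 [2->1 ok]
  15: obs=y cand={0,3,4,5} pick 5 [1->5 ok]
  16: obs=x cand={1,2} pick 2 [5->2 ok]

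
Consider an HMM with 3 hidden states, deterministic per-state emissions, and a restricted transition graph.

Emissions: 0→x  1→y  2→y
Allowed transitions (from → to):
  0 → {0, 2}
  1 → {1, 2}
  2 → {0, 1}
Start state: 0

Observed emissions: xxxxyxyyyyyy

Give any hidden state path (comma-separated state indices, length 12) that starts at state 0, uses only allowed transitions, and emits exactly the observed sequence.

0,0,0,0,2,0,2,1,1,1,1,2

  [0] x  {0}  => 0  start
  [1] x  {0}  => 0  0->0 ok
  [2] x  {0}  => 0  0->0 ok
  [3] x  {0}  => 0  0->0 ok
  [4] y  {1,2}  => 2  0->2 ok
  [5] x  {0}  => 0  2->0 ok
  [6] y  {1,2}  => 2  0->2 ok
  [7] y  {1,2}  => 1  2->1 ok
  [8] y  {1,2}  => 1  1->1 ok
  [9] y  {1,2}  => 1  1->1 ok
  [10] y  {1,2}  => 1  1->1 ok
  [11] y  {1,2}  => 2  1->2 ok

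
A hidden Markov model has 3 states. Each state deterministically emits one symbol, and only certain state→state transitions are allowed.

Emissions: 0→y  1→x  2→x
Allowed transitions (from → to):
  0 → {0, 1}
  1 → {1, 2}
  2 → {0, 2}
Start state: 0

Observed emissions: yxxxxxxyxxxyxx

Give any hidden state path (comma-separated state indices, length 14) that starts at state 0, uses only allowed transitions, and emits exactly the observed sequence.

0,1,1,1,1,2,2,0,1,2,2,0,1,2

  t0 'y' -> {0}, take 0 (start)
  t1 'x' -> {1,2}, take 1 (0->1 ok)
  t2 'x' -> {1,2}, take 1 (1->1 ok)
  t3 'x' -> {1,2}, take 1 (1->1 ok)
  t4 'x' -> {1,2}, take 1 (1->1 ok)
  t5 'x' -> {1,2}, take 2 (1->2 ok)
  t6 'x' -> {1,2}, take 2 (2->2 ok)
  t7 'y' -> {0}, take 0 (2->0 ok)
  t8 'x' -> {1,2}, take 1 (0->1 ok)
  t9 'x' -> {1,2}, take 2 (1->2 ok)
  t10 'x' -> {1,2}, take 2 (2->2 ok)
  t11 'y' -> {0}, take 0 (2->0 ok)
  t12 'x' -> {1,2}, take 1 (0->1 ok)
  t13 'x' -> {1,2}, take 2 (1->2 ok)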